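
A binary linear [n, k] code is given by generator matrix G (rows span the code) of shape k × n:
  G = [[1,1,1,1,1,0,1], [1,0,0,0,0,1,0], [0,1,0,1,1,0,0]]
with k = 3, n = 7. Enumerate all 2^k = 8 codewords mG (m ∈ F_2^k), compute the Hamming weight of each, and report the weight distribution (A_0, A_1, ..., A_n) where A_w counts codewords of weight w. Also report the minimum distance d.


Weight distribution: A_0 = 1, A_2 = 1, A_3 = 3, A_5 = 1, A_6 = 2. Minimum distance d = 2.

Enumerate all 2^3 = 8 messages m ∈ F_2^3.
For each, compute codeword c = mG in F_2^7, then tally its weight.
  m = 000 → c = 0000000, weight = 0.
  m = 100 → c = 1111101, weight = 6.
  m = 010 → c = 1000010, weight = 2.
  m = 110 → c = 0111111, weight = 6.
  m = 001 → c = 0101100, weight = 3.
  m = 101 → c = 1010001, weight = 3.
  m = 011 → c = 1101110, weight = 5.
  m = 111 → c = 0010011, weight = 3.
Tally weights:
  weight 0: 1 codewords.
  weight 2: 1 codewords.
  weight 3: 3 codewords.
  weight 5: 1 codewords.
  weight 6: 2 codewords.
Minimum distance d = smallest w > 0 with A_w > 0 = 2.
Sanity: Σ A_w = 8 = 2^3 = 8 ✓.


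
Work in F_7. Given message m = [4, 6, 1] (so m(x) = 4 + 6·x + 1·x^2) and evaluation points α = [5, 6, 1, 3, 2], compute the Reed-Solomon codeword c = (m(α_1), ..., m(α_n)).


c = [3, 6, 4, 3, 6]

Message polynomial: m(x) = 4 + 6·x + 1·x^2 (mod 7).
For each evaluation point α_i, compute m(α_i) mod 7:
  α_1 = 5: Horner steps 1 → 4 → 3, so m(5) = 3.
  α_2 = 6: Horner steps 1 → 5 → 6, so m(6) = 6.
  α_3 = 1: Horner steps 1 → 0 → 4, so m(1) = 4.
  α_4 = 3: Horner steps 1 → 2 → 3, so m(3) = 3.
  α_5 = 2: Horner steps 1 → 1 → 6, so m(2) = 6.
Codeword c = [3, 6, 4, 3, 6] ∈ F_7^5.


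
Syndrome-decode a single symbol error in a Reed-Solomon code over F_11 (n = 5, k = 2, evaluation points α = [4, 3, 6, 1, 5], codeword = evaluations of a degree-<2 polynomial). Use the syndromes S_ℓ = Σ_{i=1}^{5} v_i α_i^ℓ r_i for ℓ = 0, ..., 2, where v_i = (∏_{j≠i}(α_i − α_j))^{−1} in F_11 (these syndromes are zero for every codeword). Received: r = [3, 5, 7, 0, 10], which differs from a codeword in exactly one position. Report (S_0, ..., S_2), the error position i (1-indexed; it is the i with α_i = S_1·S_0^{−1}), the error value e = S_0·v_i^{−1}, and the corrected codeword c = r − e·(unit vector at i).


S = (2, 8, 10), error at position 1, error magnitude e = 1, c = [2, 5, 7, 0, 10].

Step 1: column multipliers v_i = (∏_{j≠i}(α_i − α_j))^{−1} mod 11.
  i = 1 (α = 4): (4−3)(4−6)(4−1)(4−5) = 1·(−2)·3·(−1) = 6 ≡ 6, so v_1 = 6^{−1} = 2 (mod 11).
  i = 2 (α = 3): (3−4)(3−6)(3−1)(3−5) = (−1)·(−3)·2·(−2) = −12 ≡ 10, so v_2 = 10^{−1} = 10 (mod 11).
  i = 3 (α = 6): (6−4)(6−3)(6−1)(6−5) = 2·3·5·1 = 30 ≡ 8, so v_3 = 8^{−1} = 7 (mod 11).
  i = 4 (α = 1): (1−4)(1−3)(1−6)(1−5) = (−3)·(−2)·(−5)·(−4) = 120 ≡ 10, so v_4 = 10^{−1} = 10 (mod 11).
  i = 5 (α = 5): (5−4)(5−3)(5−6)(5−1) = 1·2·(−1)·4 = −8 ≡ 3, so v_5 = 3^{−1} = 4 (mod 11).
  v = [2, 10, 7, 10, 4].
Step 2: syndromes of r = [3, 5, 7, 0, 10] (all sums mod 11).
  S_0 = Σ v_i r_i = 2·3 + 10·5 + 7·7 + 10·0 + 4·10 = 145 ≡ 2.
  S_1 = Σ v_i α_i r_i = 2·4·3 + 10·3·5 + 7·6·7 + 10·1·0 + 4·5·10 = 668 ≡ 8.
  α_i^2 mod 11 = [5, 9, 3, 1, 3].
  S_2 = Σ v_i α_i^2 r_i = 2·5·3 + 10·9·5 + 7·3·7 + 10·1·0 + 4·3·10 = 747 ≡ 10.
  S = (2, 8, 10) ≠ 0, so r is not a codeword (an error is present).
Step 3: locate the error. For a single error e at position i, S_ℓ = v_i·e·α_i^ℓ, so α_err = S_1/S_0.
  S_0^{−1} = 2^{−1} = 6 (mod 11), so α_err = 8·6 = 48 ≡ 4 = α_1. Error position i = 1.
  Consistency check: S_2/S_1 = 10·7 = 70 ≡ 4 = α_err ✓ (single-error assumption holds).
Step 4: error magnitude e = S_0/v_1 = S_0·∏_{j≠1}(α_1 − α_j) = 2·6 = 12 ≡ 1 (mod 11).
Step 5: correct position 1: c_1 = r_1 − e = 3 − 1 ≡ 2 (mod 11). Hence c = [2, 5, 7, 0, 10].
  Check: interpolating c through the α_i gives m(x) = 3 + 8·x (degree < 2) with m(α_i) = c_i for every i, so c is indeed a codeword.


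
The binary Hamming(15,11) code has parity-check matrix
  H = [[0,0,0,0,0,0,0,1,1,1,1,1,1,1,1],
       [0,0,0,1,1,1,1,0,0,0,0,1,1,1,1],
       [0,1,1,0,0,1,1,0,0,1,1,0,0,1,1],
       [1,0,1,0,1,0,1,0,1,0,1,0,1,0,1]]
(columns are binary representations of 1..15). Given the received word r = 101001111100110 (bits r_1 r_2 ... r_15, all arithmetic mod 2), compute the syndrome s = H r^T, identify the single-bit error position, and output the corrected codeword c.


s = (1, 0, 1, 1)^T, error position = 11, corrected codeword c = 101001111110110

Compute s = H r^T mod 2 one row at a time:
  s_1 = 1 + 1 + 1 + 0 + 0 + 1 + 1 + 0 = 5 ≡ 1 (mod 2).
  s_2 = 0 + 0 + 1 + 1 + 0 + 1 + 1 + 0 = 4 ≡ 0 (mod 2).
  s_3 = 0 + 1 + 1 + 1 + 1 + 0 + 1 + 0 = 5 ≡ 1 (mod 2).
  s_4 = 1 + 1 + 0 + 1 + 1 + 0 + 1 + 0 = 5 ≡ 1 (mod 2).
s = (1, 0, 1, 1)^T — this equals column 11 of H (binary 1011), so error is at position 11.
Correct: flip bit 11 of r = 101001111100110 to get c = 101001111110110.


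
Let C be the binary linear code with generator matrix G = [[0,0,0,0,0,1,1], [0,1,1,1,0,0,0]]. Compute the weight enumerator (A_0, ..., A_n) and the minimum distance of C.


Weight distribution: A_0 = 1, A_2 = 1, A_3 = 1, A_5 = 1. Minimum distance d = 2.

Enumerate all 2^2 = 4 messages m ∈ F_2^2.
For each, compute codeword c = mG in F_2^7, then tally its weight.
  m = 00 → c = 0000000, weight = 0.
  m = 10 → c = 0000011, weight = 2.
  m = 01 → c = 0111000, weight = 3.
  m = 11 → c = 0111011, weight = 5.
Tally weights:
  weight 0: 1 codewords.
  weight 2: 1 codewords.
  weight 3: 1 codewords.
  weight 5: 1 codewords.
Minimum distance d = smallest w > 0 with A_w > 0 = 2.
Sanity: Σ A_w = 4 = 2^2 = 4 ✓.


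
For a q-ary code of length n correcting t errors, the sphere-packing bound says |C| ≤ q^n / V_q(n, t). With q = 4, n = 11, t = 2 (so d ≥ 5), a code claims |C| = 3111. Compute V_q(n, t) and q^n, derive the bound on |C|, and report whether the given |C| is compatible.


V_q(n, t) = 529, q^n = 4194304, Hamming bound = 7928, |C| = 3111 ≤ bound (satisfied).

Step 1: Compute V_q(n, t) = Σ_{j=0}^2 C(n, j) (q−1)^j.
  j = 0: C(11,0)·(3)^0 = 1·1 = 1.
  j = 1: C(11,1)·(3)^1 = 11·3 = 33.
  j = 2: C(11,2)·(3)^2 = 55·9 = 495.
  V_q(n, t) = 1 + 33 + 495 = 529.
Step 2: q^n = 4^11 = 4194304.
Step 3: Hamming bound ⌊q^n / V_q(n,t)⌋ = ⌊4194304/529⌋ = 7928.
Step 4: Compare |C| = 3111 to 7928: satisfied.
The claimed |C| lies below the Hamming bound.


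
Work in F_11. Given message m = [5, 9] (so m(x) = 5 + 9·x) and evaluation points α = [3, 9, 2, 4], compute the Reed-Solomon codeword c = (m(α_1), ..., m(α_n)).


c = [10, 9, 1, 8]

Message polynomial: m(x) = 5 + 9·x (mod 11).
For each evaluation point α_i, compute m(α_i) mod 11:
  α_1 = 3: Horner steps 9 → 10, so m(3) = 10.
  α_2 = 9: Horner steps 9 → 9, so m(9) = 9.
  α_3 = 2: Horner steps 9 → 1, so m(2) = 1.
  α_4 = 4: Horner steps 9 → 8, so m(4) = 8.
Codeword c = [10, 9, 1, 8] ∈ F_11^4.


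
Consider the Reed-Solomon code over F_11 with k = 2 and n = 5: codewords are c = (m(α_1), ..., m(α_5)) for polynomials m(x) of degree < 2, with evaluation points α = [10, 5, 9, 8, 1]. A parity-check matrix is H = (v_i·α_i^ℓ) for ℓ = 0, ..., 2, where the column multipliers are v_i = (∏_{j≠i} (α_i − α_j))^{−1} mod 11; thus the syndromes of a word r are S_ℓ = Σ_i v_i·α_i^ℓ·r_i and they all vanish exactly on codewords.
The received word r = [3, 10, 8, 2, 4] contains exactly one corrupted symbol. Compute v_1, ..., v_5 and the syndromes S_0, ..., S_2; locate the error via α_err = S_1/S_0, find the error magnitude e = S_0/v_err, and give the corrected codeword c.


S = (2, 10, 6), error at position 2, error magnitude e = 4, c = [3, 6, 8, 2, 4].

Step 1: column multipliers v_i = (∏_{j≠i}(α_i − α_j))^{−1} mod 11.
  i = 1 (α = 10): (10−5)(10−9)(10−8)(10−1) = 5·1·2·9 = 90 ≡ 2, so v_1 = 2^{−1} = 6 (mod 11).
  i = 2 (α = 5): (5−10)(5−9)(5−8)(5−1) = (−5)·(−4)·(−3)·4 = −240 ≡ 2, so v_2 = 2^{−1} = 6 (mod 11).
  i = 3 (α = 9): (9−10)(9−5)(9−8)(9−1) = (−1)·4·1·8 = −32 ≡ 1, so v_3 = 1^{−1} = 1 (mod 11).
  i = 4 (α = 8): (8−10)(8−5)(8−9)(8−1) = (−2)·3·(−1)·7 = 42 ≡ 9, so v_4 = 9^{−1} = 5 (mod 11).
  i = 5 (α = 1): (1−10)(1−5)(1−9)(1−8) = (−9)·(−4)·(−8)·(−7) = 2016 ≡ 3, so v_5 = 3^{−1} = 4 (mod 11).
  v = [6, 6, 1, 5, 4].
Step 2: syndromes of r = [3, 10, 8, 2, 4] (all sums mod 11).
  S_0 = Σ v_i r_i = 6·3 + 6·10 + 1·8 + 5·2 + 4·4 = 112 ≡ 2.
  S_1 = Σ v_i α_i r_i = 6·10·3 + 6·5·10 + 1·9·8 + 5·8·2 + 4·1·4 = 648 ≡ 10.
  α_i^2 mod 11 = [1, 3, 4, 9, 1].
  S_2 = Σ v_i α_i^2 r_i = 6·1·3 + 6·3·10 + 1·4·8 + 5·9·2 + 4·1·4 = 336 ≡ 6.
  S = (2, 10, 6) ≠ 0, so r is not a codeword (an error is present).
Step 3: locate the error. For a single error e at position i, S_ℓ = v_i·e·α_i^ℓ, so α_err = S_1/S_0.
  S_0^{−1} = 2^{−1} = 6 (mod 11), so α_err = 10·6 = 60 ≡ 5 = α_2. Error position i = 2.
  Consistency check: S_2/S_1 = 6·10 = 60 ≡ 5 = α_err ✓ (single-error assumption holds).
Step 4: error magnitude e = S_0/v_2 = S_0·∏_{j≠2}(α_2 − α_j) = 2·2 = 4 ≡ 4 (mod 11).
Step 5: correct position 2: c_2 = r_2 − e = 10 − 4 ≡ 6 (mod 11). Hence c = [3, 6, 8, 2, 4].
  Check: interpolating c through the α_i gives m(x) = 9 + 6·x (degree < 2) with m(α_i) = c_i for every i, so c is indeed a codeword.


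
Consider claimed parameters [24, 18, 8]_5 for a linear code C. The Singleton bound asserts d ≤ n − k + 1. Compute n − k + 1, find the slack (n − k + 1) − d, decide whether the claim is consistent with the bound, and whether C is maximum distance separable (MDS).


Singleton RHS = n − k + 1 = 7, slack = -1, bound violated (no such code; not MDS).

Singleton bound: d ≤ n − k + 1.
Here n = 24, k = 18, so n − k + 1 = 7.
Given d = 8, check d ≤ 7: NO.
Slack = (n − k + 1) − d = -1.
The slack is negative: d = 8 exceeds n − k + 1 = 7 by 1, so the Singleton bound is violated and no linear [24, 18, 8]_5 code can exist. In particular it is not MDS (MDS requires d = n − k + 1 exactly).
Description: the claimed parameters are [24, 18, 8]_5; such a code would be impossible (violates the Singleton bound).


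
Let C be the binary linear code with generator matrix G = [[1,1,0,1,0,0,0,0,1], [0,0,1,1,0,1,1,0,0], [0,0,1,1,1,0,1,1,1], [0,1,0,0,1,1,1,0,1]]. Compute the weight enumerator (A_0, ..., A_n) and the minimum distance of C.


Weight distribution: A_0 = 1, A_3 = 2, A_4 = 3, A_5 = 6, A_6 = 4. Minimum distance d = 3.

Enumerate all 2^4 = 16 messages m ∈ F_2^4.
For each, compute codeword c = mG in F_2^9, then tally its weight.
  m = 0000 → c = 000000000, weight = 0.
  m = 1000 → c = 110100001, weight = 4.
  m = 0100 → c = 001101100, weight = 4.
  m = 1100 → c = 111001101, weight = 6.
  m = 0010 → c = 001110111, weight = 6.
  m = 1010 → c = 111010110, weight = 6.
  m = 0110 → c = 000011011, weight = 4.
  m = 1110 → c = 110111010, weight = 6.
  m = 0001 → c = 010011101, weight = 5.
  m = 1001 → c = 100111100, weight = 5.
  m = 0101 → c = 011110001, weight = 5.
  m = 1101 → c = 101010000, weight = 3.
  m = 0011 → c = 011101010, weight = 5.
  m = 1011 → c = 101001011, weight = 5.
  m = 0111 → c = 010000110, weight = 3.
  m = 1111 → c = 100100111, weight = 5.
Tally weights:
  weight 0: 1 codewords.
  weight 3: 2 codewords.
  weight 4: 3 codewords.
  weight 5: 6 codewords.
  weight 6: 4 codewords.
Minimum distance d = smallest w > 0 with A_w > 0 = 3.
Sanity: Σ A_w = 16 = 2^4 = 16 ✓.


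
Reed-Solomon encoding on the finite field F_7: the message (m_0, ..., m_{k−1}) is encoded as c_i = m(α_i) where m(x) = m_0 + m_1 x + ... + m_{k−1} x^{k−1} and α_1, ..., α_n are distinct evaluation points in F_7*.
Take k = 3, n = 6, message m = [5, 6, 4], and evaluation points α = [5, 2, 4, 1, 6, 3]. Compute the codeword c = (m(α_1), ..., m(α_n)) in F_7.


c = [2, 5, 2, 1, 3, 3]

Message polynomial: m(x) = 5 + 6·x + 4·x^2 (mod 7).
For each evaluation point α_i, compute m(α_i) mod 7:
  α_1 = 5: Horner steps 4 → 5 → 2, so m(5) = 2.
  α_2 = 2: Horner steps 4 → 0 → 5, so m(2) = 5.
  α_3 = 4: Horner steps 4 → 1 → 2, so m(4) = 2.
  α_4 = 1: Horner steps 4 → 3 → 1, so m(1) = 1.
  α_5 = 6: Horner steps 4 → 2 → 3, so m(6) = 3.
  α_6 = 3: Horner steps 4 → 4 → 3, so m(3) = 3.
Codeword c = [2, 5, 2, 1, 3, 3] ∈ F_7^6.


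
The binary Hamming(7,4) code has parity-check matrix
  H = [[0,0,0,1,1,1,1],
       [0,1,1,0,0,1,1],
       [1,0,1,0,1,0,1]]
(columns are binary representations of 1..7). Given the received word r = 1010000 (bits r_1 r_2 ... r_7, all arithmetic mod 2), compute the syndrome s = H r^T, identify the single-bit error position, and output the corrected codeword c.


s = (0, 1, 0)^T, error position = 2, corrected codeword c = 1110000

Compute s = H r^T mod 2 one row at a time:
  s_1 = 0 + 0 + 0 + 0 = 0 ≡ 0 (mod 2).
  s_2 = 0 + 1 + 0 + 0 = 1 ≡ 1 (mod 2).
  s_3 = 1 + 1 + 0 + 0 = 2 ≡ 0 (mod 2).
s = (0, 1, 0)^T — this equals column 2 of H (binary 010), so error is at position 2.
Correct: flip bit 2 of r = 1010000 to get c = 1110000.


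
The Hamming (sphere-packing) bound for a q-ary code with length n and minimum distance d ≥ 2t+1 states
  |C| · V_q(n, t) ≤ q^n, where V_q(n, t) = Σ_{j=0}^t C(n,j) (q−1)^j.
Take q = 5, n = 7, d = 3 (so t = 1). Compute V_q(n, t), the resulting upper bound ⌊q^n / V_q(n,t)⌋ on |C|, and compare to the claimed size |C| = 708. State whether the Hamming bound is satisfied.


V_q(n, t) = 29, q^n = 78125, Hamming bound = 2693, |C| = 708 ≤ bound (satisfied).

Step 1: Compute V_q(n, t) = Σ_{j=0}^1 C(n, j) (q−1)^j.
  j = 0: C(7,0)·(4)^0 = 1·1 = 1.
  j = 1: C(7,1)·(4)^1 = 7·4 = 28.
  V_q(n, t) = 1 + 28 = 29.
Step 2: q^n = 5^7 = 78125.
Step 3: Hamming bound ⌊q^n / V_q(n,t)⌋ = ⌊78125/29⌋ = 2693.
Step 4: Compare |C| = 708 to 2693: satisfied.
The claimed |C| lies below the Hamming bound.


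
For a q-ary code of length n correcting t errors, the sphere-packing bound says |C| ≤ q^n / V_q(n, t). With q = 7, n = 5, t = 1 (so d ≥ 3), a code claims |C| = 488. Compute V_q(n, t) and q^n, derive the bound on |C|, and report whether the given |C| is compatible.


V_q(n, t) = 31, q^n = 16807, Hamming bound = 542, |C| = 488 ≤ bound (satisfied).

Step 1: Compute V_q(n, t) = Σ_{j=0}^1 C(n, j) (q−1)^j.
  j = 0: C(5,0)·(6)^0 = 1·1 = 1.
  j = 1: C(5,1)·(6)^1 = 5·6 = 30.
  V_q(n, t) = 1 + 30 = 31.
Step 2: q^n = 7^5 = 16807.
Step 3: Hamming bound ⌊q^n / V_q(n,t)⌋ = ⌊16807/31⌋ = 542.
Step 4: Compare |C| = 488 to 542: satisfied.
The claimed |C| lies below the Hamming bound.


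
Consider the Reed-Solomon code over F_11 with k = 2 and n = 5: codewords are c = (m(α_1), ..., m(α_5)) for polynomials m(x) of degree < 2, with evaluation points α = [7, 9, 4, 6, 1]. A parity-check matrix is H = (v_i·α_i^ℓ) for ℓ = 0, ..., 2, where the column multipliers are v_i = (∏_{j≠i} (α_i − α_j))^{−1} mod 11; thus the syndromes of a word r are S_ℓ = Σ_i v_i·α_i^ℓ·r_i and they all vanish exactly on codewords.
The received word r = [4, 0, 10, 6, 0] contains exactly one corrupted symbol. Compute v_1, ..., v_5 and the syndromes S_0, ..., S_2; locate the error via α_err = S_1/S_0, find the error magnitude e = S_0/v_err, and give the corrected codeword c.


S = (10, 10, 10), error at position 5, error magnitude e = 6, c = [4, 0, 10, 6, 5].

Step 1: column multipliers v_i = (∏_{j≠i}(α_i − α_j))^{−1} mod 11.
  i = 1 (α = 7): (7−9)(7−4)(7−6)(7−1) = (−2)·3·1·6 = −36 ≡ 8, so v_1 = 8^{−1} = 7 (mod 11).
  i = 2 (α = 9): (9−7)(9−4)(9−6)(9−1) = 2·5·3·8 = 240 ≡ 9, so v_2 = 9^{−1} = 5 (mod 11).
  i = 3 (α = 4): (4−7)(4−9)(4−6)(4−1) = (−3)·(−5)·(−2)·3 = −90 ≡ 9, so v_3 = 9^{−1} = 5 (mod 11).
  i = 4 (α = 6): (6−7)(6−9)(6−4)(6−1) = (−1)·(−3)·2·5 = 30 ≡ 8, so v_4 = 8^{−1} = 7 (mod 11).
  i = 5 (α = 1): (1−7)(1−9)(1−4)(1−6) = (−6)·(−8)·(−3)·(−5) = 720 ≡ 5, so v_5 = 5^{−1} = 9 (mod 11).
  v = [7, 5, 5, 7, 9].
Step 2: syndromes of r = [4, 0, 10, 6, 0] (all sums mod 11).
  S_0 = Σ v_i r_i = 7·4 + 5·0 + 5·10 + 7·6 + 9·0 = 120 ≡ 10.
  S_1 = Σ v_i α_i r_i = 7·7·4 + 5·9·0 + 5·4·10 + 7·6·6 + 9·1·0 = 648 ≡ 10.
  α_i^2 mod 11 = [5, 4, 5, 3, 1].
  S_2 = Σ v_i α_i^2 r_i = 7·5·4 + 5·4·0 + 5·5·10 + 7·3·6 + 9·1·0 = 516 ≡ 10.
  S = (10, 10, 10) ≠ 0, so r is not a codeword (an error is present).
Step 3: locate the error. For a single error e at position i, S_ℓ = v_i·e·α_i^ℓ, so α_err = S_1/S_0.
  S_0^{−1} = 10^{−1} = 10 (mod 11), so α_err = 10·10 = 100 ≡ 1 = α_5. Error position i = 5.
  Consistency check: S_2/S_1 = 10·10 = 100 ≡ 1 = α_err ✓ (single-error assumption holds).
Step 4: error magnitude e = S_0/v_5 = S_0·∏_{j≠5}(α_5 − α_j) = 10·5 = 50 ≡ 6 (mod 11).
Step 5: correct position 5: c_5 = r_5 − e = 0 − 6 ≡ 5 (mod 11). Hence c = [4, 0, 10, 6, 5].
  Check: interpolating c through the α_i gives m(x) = 7 + 9·x (degree < 2) with m(α_i) = c_i for every i, so c is indeed a codeword.


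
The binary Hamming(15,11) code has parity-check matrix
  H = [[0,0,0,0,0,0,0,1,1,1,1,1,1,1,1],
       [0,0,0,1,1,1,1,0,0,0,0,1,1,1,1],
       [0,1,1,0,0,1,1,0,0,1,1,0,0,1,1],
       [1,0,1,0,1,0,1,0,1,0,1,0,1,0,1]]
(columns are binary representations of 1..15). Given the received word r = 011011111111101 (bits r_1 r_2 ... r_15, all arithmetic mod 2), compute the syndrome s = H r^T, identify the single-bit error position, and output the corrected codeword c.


s = (1, 0, 1, 1)^T, error position = 11, corrected codeword c = 011011111101101

Compute s = H r^T mod 2 one row at a time:
  s_1 = 1 + 1 + 1 + 1 + 1 + 1 + 0 + 1 = 7 ≡ 1 (mod 2).
  s_2 = 0 + 1 + 1 + 1 + 1 + 1 + 0 + 1 = 6 ≡ 0 (mod 2).
  s_3 = 1 + 1 + 1 + 1 + 1 + 1 + 0 + 1 = 7 ≡ 1 (mod 2).
  s_4 = 0 + 1 + 1 + 1 + 1 + 1 + 1 + 1 = 7 ≡ 1 (mod 2).
s = (1, 0, 1, 1)^T — this equals column 11 of H (binary 1011), so error is at position 11.
Correct: flip bit 11 of r = 011011111111101 to get c = 011011111101101.


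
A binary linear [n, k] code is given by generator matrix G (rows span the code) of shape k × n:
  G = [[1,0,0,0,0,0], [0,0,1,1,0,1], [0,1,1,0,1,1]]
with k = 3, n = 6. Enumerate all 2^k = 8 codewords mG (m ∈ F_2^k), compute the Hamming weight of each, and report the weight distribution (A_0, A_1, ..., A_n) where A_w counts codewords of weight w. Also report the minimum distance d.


Weight distribution: A_0 = 1, A_1 = 1, A_3 = 2, A_4 = 3, A_5 = 1. Minimum distance d = 1.

Enumerate all 2^3 = 8 messages m ∈ F_2^3.
For each, compute codeword c = mG in F_2^6, then tally its weight.
  m = 000 → c = 000000, weight = 0.
  m = 100 → c = 100000, weight = 1.
  m = 010 → c = 001101, weight = 3.
  m = 110 → c = 101101, weight = 4.
  m = 001 → c = 011011, weight = 4.
  m = 101 → c = 111011, weight = 5.
  m = 011 → c = 010110, weight = 3.
  m = 111 → c = 110110, weight = 4.
Tally weights:
  weight 0: 1 codewords.
  weight 1: 1 codewords.
  weight 3: 2 codewords.
  weight 4: 3 codewords.
  weight 5: 1 codewords.
Minimum distance d = smallest w > 0 with A_w > 0 = 1.
Sanity: Σ A_w = 8 = 2^3 = 8 ✓.


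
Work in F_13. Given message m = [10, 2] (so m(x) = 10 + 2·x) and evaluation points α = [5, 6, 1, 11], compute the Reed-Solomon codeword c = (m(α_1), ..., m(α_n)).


c = [7, 9, 12, 6]

Message polynomial: m(x) = 10 + 2·x (mod 13).
For each evaluation point α_i, compute m(α_i) mod 13:
  α_1 = 5: Horner steps 2 → 7, so m(5) = 7.
  α_2 = 6: Horner steps 2 → 9, so m(6) = 9.
  α_3 = 1: Horner steps 2 → 12, so m(1) = 12.
  α_4 = 11: Horner steps 2 → 6, so m(11) = 6.
Codeword c = [7, 9, 12, 6] ∈ F_13^4.


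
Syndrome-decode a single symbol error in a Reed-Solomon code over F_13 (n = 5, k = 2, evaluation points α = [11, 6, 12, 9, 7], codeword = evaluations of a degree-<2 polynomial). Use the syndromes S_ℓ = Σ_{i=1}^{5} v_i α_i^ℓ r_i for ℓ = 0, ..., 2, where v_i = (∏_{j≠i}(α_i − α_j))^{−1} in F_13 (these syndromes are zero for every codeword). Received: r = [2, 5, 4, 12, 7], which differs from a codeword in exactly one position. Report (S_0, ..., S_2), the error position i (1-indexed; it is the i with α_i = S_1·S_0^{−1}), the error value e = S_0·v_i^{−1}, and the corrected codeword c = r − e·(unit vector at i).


S = (4, 10, 12), error at position 4, error magnitude e = 1, c = [2, 5, 4, 11, 7].

Step 1: column multipliers v_i = (∏_{j≠i}(α_i − α_j))^{−1} mod 13.
  i = 1 (α = 11): (11−6)(11−12)(11−9)(11−7) = 5·(−1)·2·4 = −40 ≡ 12, so v_1 = 12^{−1} = 12 (mod 13).
  i = 2 (α = 6): (6−11)(6−12)(6−9)(6−7) = (−5)·(−6)·(−3)·(−1) = 90 ≡ 12, so v_2 = 12^{−1} = 12 (mod 13).
  i = 3 (α = 12): (12−11)(12−6)(12−9)(12−7) = 1·6·3·5 = 90 ≡ 12, so v_3 = 12^{−1} = 12 (mod 13).
  i = 4 (α = 9): (9−11)(9−6)(9−12)(9−7) = (−2)·3·(−3)·2 = 36 ≡ 10, so v_4 = 10^{−1} = 4 (mod 13).
  i = 5 (α = 7): (7−11)(7−6)(7−12)(7−9) = (−4)·1·(−5)·(−2) = −40 ≡ 12, so v_5 = 12^{−1} = 12 (mod 13).
  v = [12, 12, 12, 4, 12].
Step 2: syndromes of r = [2, 5, 4, 12, 7] (all sums mod 13).
  S_0 = Σ v_i r_i = 12·2 + 12·5 + 12·4 + 4·12 + 12·7 = 264 ≡ 4.
  S_1 = Σ v_i α_i r_i = 12·11·2 + 12·6·5 + 12·12·4 + 4·9·12 + 12·7·7 = 2220 ≡ 10.
  α_i^2 mod 13 = [4, 10, 1, 3, 10].
  S_2 = Σ v_i α_i^2 r_i = 12·4·2 + 12·10·5 + 12·1·4 + 4·3·12 + 12·10·7 = 1728 ≡ 12.
  S = (4, 10, 12) ≠ 0, so r is not a codeword (an error is present).
Step 3: locate the error. For a single error e at position i, S_ℓ = v_i·e·α_i^ℓ, so α_err = S_1/S_0.
  S_0^{−1} = 4^{−1} = 10 (mod 13), so α_err = 10·10 = 100 ≡ 9 = α_4. Error position i = 4.
  Consistency check: S_2/S_1 = 12·4 = 48 ≡ 9 = α_err ✓ (single-error assumption holds).
Step 4: error magnitude e = S_0/v_4 = S_0·∏_{j≠4}(α_4 − α_j) = 4·10 = 40 ≡ 1 (mod 13).
Step 5: correct position 4: c_4 = r_4 − e = 12 − 1 ≡ 11 (mod 13). Hence c = [2, 5, 4, 11, 7].
  Check: interpolating c through the α_i gives m(x) = 6 + 2·x (degree < 2) with m(α_i) = c_i for every i, so c is indeed a codeword.


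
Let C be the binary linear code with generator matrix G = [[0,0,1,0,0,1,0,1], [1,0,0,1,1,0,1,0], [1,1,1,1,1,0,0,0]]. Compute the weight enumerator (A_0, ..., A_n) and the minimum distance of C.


Weight distribution: A_0 = 1, A_3 = 2, A_4 = 2, A_5 = 1, A_6 = 1, A_7 = 1. Minimum distance d = 3.

Enumerate all 2^3 = 8 messages m ∈ F_2^3.
For each, compute codeword c = mG in F_2^8, then tally its weight.
  m = 000 → c = 00000000, weight = 0.
  m = 100 → c = 00100101, weight = 3.
  m = 010 → c = 10011010, weight = 4.
  m = 110 → c = 10111111, weight = 7.
  m = 001 → c = 11111000, weight = 5.
  m = 101 → c = 11011101, weight = 6.
  m = 011 → c = 01100010, weight = 3.
  m = 111 → c = 01000111, weight = 4.
Tally weights:
  weight 0: 1 codewords.
  weight 3: 2 codewords.
  weight 4: 2 codewords.
  weight 5: 1 codewords.
  weight 6: 1 codewords.
  weight 7: 1 codewords.
Minimum distance d = smallest w > 0 with A_w > 0 = 3.
Sanity: Σ A_w = 8 = 2^3 = 8 ✓.


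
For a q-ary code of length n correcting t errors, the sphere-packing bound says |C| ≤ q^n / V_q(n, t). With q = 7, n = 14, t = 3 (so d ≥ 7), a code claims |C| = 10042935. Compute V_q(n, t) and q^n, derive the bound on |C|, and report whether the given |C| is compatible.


V_q(n, t) = 81985, q^n = 678223072849, Hamming bound = 8272526, |C| = 10042935 > bound (violated).

Step 1: Compute V_q(n, t) = Σ_{j=0}^3 C(n, j) (q−1)^j.
  j = 0: C(14,0)·(6)^0 = 1·1 = 1.
  j = 1: C(14,1)·(6)^1 = 14·6 = 84.
  j = 2: C(14,2)·(6)^2 = 91·36 = 3276.
  j = 3: C(14,3)·(6)^3 = 364·216 = 78624.
  V_q(n, t) = 1 + 84 + 3276 + 78624 = 81985.
Step 2: q^n = 7^14 = 678223072849.
Step 3: Hamming bound ⌊q^n / V_q(n,t)⌋ = ⌊678223072849/81985⌋ = 8272526.
Step 4: Compare |C| = 10042935 to 8272526: violated.
The claimed |C| lies above the Hamming bound, so no 7-ary code of length 14 with d ≥ 7 can have 10042935 codewords.


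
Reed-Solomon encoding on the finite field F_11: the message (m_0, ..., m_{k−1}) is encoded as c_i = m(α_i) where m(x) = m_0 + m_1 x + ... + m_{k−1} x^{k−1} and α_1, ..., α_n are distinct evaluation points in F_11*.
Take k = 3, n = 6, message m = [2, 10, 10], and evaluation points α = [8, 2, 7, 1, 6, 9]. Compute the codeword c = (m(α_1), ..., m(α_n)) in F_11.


c = [7, 7, 1, 0, 4, 0]

Message polynomial: m(x) = 2 + 10·x + 10·x^2 (mod 11).
For each evaluation point α_i, compute m(α_i) mod 11:
  α_1 = 8: Horner steps 10 → 2 → 7, so m(8) = 7.
  α_2 = 2: Horner steps 10 → 8 → 7, so m(2) = 7.
  α_3 = 7: Horner steps 10 → 3 → 1, so m(7) = 1.
  α_4 = 1: Horner steps 10 → 9 → 0, so m(1) = 0.
  α_5 = 6: Horner steps 10 → 4 → 4, so m(6) = 4.
  α_6 = 9: Horner steps 10 → 1 → 0, so m(9) = 0.
Codeword c = [7, 7, 1, 0, 4, 0] ∈ F_11^6.


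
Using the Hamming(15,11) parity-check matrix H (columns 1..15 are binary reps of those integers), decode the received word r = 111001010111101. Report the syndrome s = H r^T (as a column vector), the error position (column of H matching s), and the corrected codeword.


s = (0, 0, 0, 1)^T, error position = 1, corrected codeword c = 011001010111101

Compute s = H r^T mod 2 one row at a time:
  s_1 = 1 + 0 + 1 + 1 + 1 + 1 + 0 + 1 = 6 ≡ 0 (mod 2).
  s_2 = 0 + 0 + 1 + 0 + 1 + 1 + 0 + 1 = 4 ≡ 0 (mod 2).
  s_3 = 1 + 1 + 1 + 0 + 1 + 1 + 0 + 1 = 6 ≡ 0 (mod 2).
  s_4 = 1 + 1 + 0 + 0 + 0 + 1 + 1 + 1 = 5 ≡ 1 (mod 2).
s = (0, 0, 0, 1)^T — this equals column 1 of H (binary 0001), so error is at position 1.
Correct: flip bit 1 of r = 111001010111101 to get c = 011001010111101.


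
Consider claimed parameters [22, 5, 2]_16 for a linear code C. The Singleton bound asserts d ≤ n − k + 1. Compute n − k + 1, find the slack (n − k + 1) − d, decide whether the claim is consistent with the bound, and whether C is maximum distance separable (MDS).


Singleton RHS = n − k + 1 = 18, slack = 16, bound satisfied, not MDS.

Singleton bound: d ≤ n − k + 1.
Here n = 22, k = 5, so n − k + 1 = 18.
Given d = 2, check d ≤ 18: YES.
Slack = (n − k + 1) − d = 16.
The code is NOT MDS (slack = 16 > 0).
Description: the claimed parameters are [22, 5, 2]_16; such a code would be non-MDS.


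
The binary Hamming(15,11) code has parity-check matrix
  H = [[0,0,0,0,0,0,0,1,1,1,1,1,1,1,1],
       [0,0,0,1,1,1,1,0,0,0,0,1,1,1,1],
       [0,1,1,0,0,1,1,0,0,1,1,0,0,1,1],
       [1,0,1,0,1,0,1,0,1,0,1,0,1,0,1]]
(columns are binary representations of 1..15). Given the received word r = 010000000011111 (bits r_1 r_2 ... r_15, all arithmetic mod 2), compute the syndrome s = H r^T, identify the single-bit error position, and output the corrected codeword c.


s = (1, 0, 0, 1)^T, error position = 9, corrected codeword c = 010000001011111

Compute s = H r^T mod 2 one row at a time:
  s_1 = 0 + 0 + 0 + 1 + 1 + 1 + 1 + 1 = 5 ≡ 1 (mod 2).
  s_2 = 0 + 0 + 0 + 0 + 1 + 1 + 1 + 1 = 4 ≡ 0 (mod 2).
  s_3 = 1 + 0 + 0 + 0 + 0 + 1 + 1 + 1 = 4 ≡ 0 (mod 2).
  s_4 = 0 + 0 + 0 + 0 + 0 + 1 + 1 + 1 = 3 ≡ 1 (mod 2).
s = (1, 0, 0, 1)^T — this equals column 9 of H (binary 1001), so error is at position 9.
Correct: flip bit 9 of r = 010000000011111 to get c = 010000001011111.


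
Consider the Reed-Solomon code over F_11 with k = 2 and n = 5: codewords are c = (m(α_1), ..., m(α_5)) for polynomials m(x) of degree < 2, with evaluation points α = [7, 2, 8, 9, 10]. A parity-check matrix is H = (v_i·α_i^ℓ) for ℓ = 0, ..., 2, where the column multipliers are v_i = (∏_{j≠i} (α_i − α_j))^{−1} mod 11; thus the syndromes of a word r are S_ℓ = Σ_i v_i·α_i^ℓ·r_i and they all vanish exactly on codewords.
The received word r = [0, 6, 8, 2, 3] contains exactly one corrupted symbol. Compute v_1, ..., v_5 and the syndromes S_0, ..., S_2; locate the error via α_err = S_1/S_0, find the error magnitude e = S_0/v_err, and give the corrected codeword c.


S = (7, 1, 8), error at position 3, error magnitude e = 7, c = [0, 6, 1, 2, 3].

Step 1: column multipliers v_i = (∏_{j≠i}(α_i − α_j))^{−1} mod 11.
  i = 1 (α = 7): (7−2)(7−8)(7−9)(7−10) = 5·(−1)·(−2)·(−3) = −30 ≡ 3, so v_1 = 3^{−1} = 4 (mod 11).
  i = 2 (α = 2): (2−7)(2−8)(2−9)(2−10) = (−5)·(−6)·(−7)·(−8) = 1680 ≡ 8, so v_2 = 8^{−1} = 7 (mod 11).
  i = 3 (α = 8): (8−7)(8−2)(8−9)(8−10) = 1·6·(−1)·(−2) = 12 ≡ 1, so v_3 = 1^{−1} = 1 (mod 11).
  i = 4 (α = 9): (9−7)(9−2)(9−8)(9−10) = 2·7·1·(−1) = −14 ≡ 8, so v_4 = 8^{−1} = 7 (mod 11).
  i = 5 (α = 10): (10−7)(10−2)(10−8)(10−9) = 3·8·2·1 = 48 ≡ 4, so v_5 = 4^{−1} = 3 (mod 11).
  v = [4, 7, 1, 7, 3].
Step 2: syndromes of r = [0, 6, 8, 2, 3] (all sums mod 11).
  S_0 = Σ v_i r_i = 4·0 + 7·6 + 1·8 + 7·2 + 3·3 = 73 ≡ 7.
  S_1 = Σ v_i α_i r_i = 4·7·0 + 7·2·6 + 1·8·8 + 7·9·2 + 3·10·3 = 364 ≡ 1.
  α_i^2 mod 11 = [5, 4, 9, 4, 1].
  S_2 = Σ v_i α_i^2 r_i = 4·5·0 + 7·4·6 + 1·9·8 + 7·4·2 + 3·1·3 = 305 ≡ 8.
  S = (7, 1, 8) ≠ 0, so r is not a codeword (an error is present).
Step 3: locate the error. For a single error e at position i, S_ℓ = v_i·e·α_i^ℓ, so α_err = S_1/S_0.
  S_0^{−1} = 7^{−1} = 8 (mod 11), so α_err = 1·8 = 8 ≡ 8 = α_3. Error position i = 3.
  Consistency check: S_2/S_1 = 8·1 = 8 ≡ 8 = α_err ✓ (single-error assumption holds).
Step 4: error magnitude e = S_0/v_3 = S_0·∏_{j≠3}(α_3 − α_j) = 7·1 = 7 ≡ 7 (mod 11).
Step 5: correct position 3: c_3 = r_3 − e = 8 − 7 ≡ 1 (mod 11). Hence c = [0, 6, 1, 2, 3].
  Check: interpolating c through the α_i gives m(x) = 4 + 1·x (degree < 2) with m(α_i) = c_i for every i, so c is indeed a codeword.


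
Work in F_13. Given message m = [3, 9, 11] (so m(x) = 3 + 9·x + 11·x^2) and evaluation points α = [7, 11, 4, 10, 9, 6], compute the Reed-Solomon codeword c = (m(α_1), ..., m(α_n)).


c = [7, 3, 7, 10, 0, 11]

Message polynomial: m(x) = 3 + 9·x + 11·x^2 (mod 13).
For each evaluation point α_i, compute m(α_i) mod 13:
  α_1 = 7: Horner steps 11 → 8 → 7, so m(7) = 7.
  α_2 = 11: Horner steps 11 → 0 → 3, so m(11) = 3.
  α_3 = 4: Horner steps 11 → 1 → 7, so m(4) = 7.
  α_4 = 10: Horner steps 11 → 2 → 10, so m(10) = 10.
  α_5 = 9: Horner steps 11 → 4 → 0, so m(9) = 0.
  α_6 = 6: Horner steps 11 → 10 → 11, so m(6) = 11.
Codeword c = [7, 3, 7, 10, 0, 11] ∈ F_13^6.


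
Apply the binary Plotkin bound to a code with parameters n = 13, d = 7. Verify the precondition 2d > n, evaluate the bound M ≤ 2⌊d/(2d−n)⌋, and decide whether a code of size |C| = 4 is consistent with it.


Plotkin bound M ≤ 14; given |C| = 4 ≤ bound (satisfied).

Check applicability: 2d = 14, n = 13.
2d − n = 1 > 0, so Plotkin applies.
Compute d/(2d−n) = 7/1 ≈ 7.0000.
⌊d/(2d−n)⌋ = 7.
Plotkin bound: M ≤ 2·7 = 14.
Given |C| = 4, check: satisfied.
This |C| is below the Plotkin bound.


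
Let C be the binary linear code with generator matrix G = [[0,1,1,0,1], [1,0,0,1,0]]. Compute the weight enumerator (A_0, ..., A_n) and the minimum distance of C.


Weight distribution: A_0 = 1, A_2 = 1, A_3 = 1, A_5 = 1. Minimum distance d = 2.

Enumerate all 2^2 = 4 messages m ∈ F_2^2.
For each, compute codeword c = mG in F_2^5, then tally its weight.
  m = 00 → c = 00000, weight = 0.
  m = 10 → c = 01101, weight = 3.
  m = 01 → c = 10010, weight = 2.
  m = 11 → c = 11111, weight = 5.
Tally weights:
  weight 0: 1 codewords.
  weight 2: 1 codewords.
  weight 3: 1 codewords.
  weight 5: 1 codewords.
Minimum distance d = smallest w > 0 with A_w > 0 = 2.
Sanity: Σ A_w = 4 = 2^2 = 4 ✓.


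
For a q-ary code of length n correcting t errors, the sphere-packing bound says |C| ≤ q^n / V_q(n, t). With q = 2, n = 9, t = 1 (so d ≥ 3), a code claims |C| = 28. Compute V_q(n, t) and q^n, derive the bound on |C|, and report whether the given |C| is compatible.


V_q(n, t) = 10, q^n = 512, Hamming bound = 51, |C| = 28 ≤ bound (satisfied).

Step 1: Compute V_q(n, t) = Σ_{j=0}^1 C(n, j) (q−1)^j.
  j = 0: C(9,0)·(1)^0 = 1·1 = 1.
  j = 1: C(9,1)·(1)^1 = 9·1 = 9.
  V_q(n, t) = 1 + 9 = 10.
Step 2: q^n = 2^9 = 512.
Step 3: Hamming bound ⌊q^n / V_q(n,t)⌋ = ⌊512/10⌋ = 51.
Step 4: Compare |C| = 28 to 51: satisfied.
The claimed |C| lies below the Hamming bound.


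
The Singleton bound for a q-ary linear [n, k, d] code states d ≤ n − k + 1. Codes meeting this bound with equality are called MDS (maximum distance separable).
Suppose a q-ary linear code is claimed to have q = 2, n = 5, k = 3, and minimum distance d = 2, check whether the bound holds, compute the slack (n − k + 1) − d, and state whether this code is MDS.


Singleton RHS = n − k + 1 = 3, slack = 1, bound satisfied, not MDS.

Singleton bound: d ≤ n − k + 1.
Here n = 5, k = 3, so n − k + 1 = 3.
Given d = 2, check d ≤ 3: YES.
Slack = (n − k + 1) − d = 1.
The code is NOT MDS (slack = 1 > 0).
Description: the claimed parameters are [5, 3, 2]_2; such a code would be non-MDS.


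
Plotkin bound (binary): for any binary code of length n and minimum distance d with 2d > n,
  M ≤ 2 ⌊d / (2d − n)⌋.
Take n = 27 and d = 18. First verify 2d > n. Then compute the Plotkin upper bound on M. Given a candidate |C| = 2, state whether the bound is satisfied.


Plotkin bound M ≤ 4; given |C| = 2 ≤ bound (satisfied).

Check applicability: 2d = 36, n = 27.
2d − n = 9 > 0, so Plotkin applies.
Compute d/(2d−n) = 18/9 ≈ 2.0000.
⌊d/(2d−n)⌋ = 2.
Plotkin bound: M ≤ 2·2 = 4.
Given |C| = 2, check: satisfied.
This |C| is below the Plotkin bound.


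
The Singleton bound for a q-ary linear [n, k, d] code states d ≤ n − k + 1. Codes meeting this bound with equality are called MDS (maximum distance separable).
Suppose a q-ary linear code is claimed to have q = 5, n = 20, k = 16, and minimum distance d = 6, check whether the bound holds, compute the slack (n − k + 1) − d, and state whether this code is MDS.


Singleton RHS = n − k + 1 = 5, slack = -1, bound violated (no such code; not MDS).

Singleton bound: d ≤ n − k + 1.
Here n = 20, k = 16, so n − k + 1 = 5.
Given d = 6, check d ≤ 5: NO.
Slack = (n − k + 1) − d = -1.
The slack is negative: d = 6 exceeds n − k + 1 = 5 by 1, so the Singleton bound is violated and no linear [20, 16, 6]_5 code can exist. In particular it is not MDS (MDS requires d = n − k + 1 exactly).
Description: the claimed parameters are [20, 16, 6]_5; such a code would be impossible (violates the Singleton bound).


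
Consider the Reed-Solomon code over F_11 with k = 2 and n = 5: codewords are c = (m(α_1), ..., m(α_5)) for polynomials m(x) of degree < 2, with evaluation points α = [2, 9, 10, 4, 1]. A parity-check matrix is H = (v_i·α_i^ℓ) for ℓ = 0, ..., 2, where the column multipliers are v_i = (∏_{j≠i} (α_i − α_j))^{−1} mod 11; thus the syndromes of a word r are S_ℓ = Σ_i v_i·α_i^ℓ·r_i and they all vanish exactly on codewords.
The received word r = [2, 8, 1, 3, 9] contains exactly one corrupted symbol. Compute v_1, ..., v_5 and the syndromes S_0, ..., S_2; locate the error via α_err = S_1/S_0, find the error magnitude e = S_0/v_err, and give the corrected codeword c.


S = (1, 4, 5), error at position 4, error magnitude e = 4, c = [2, 8, 1, 10, 9].

Step 1: column multipliers v_i = (∏_{j≠i}(α_i − α_j))^{−1} mod 11.
  i = 1 (α = 2): (2−9)(2−10)(2−4)(2−1) = (−7)·(−8)·(−2)·1 = −112 ≡ 9, so v_1 = 9^{−1} = 5 (mod 11).
  i = 2 (α = 9): (9−2)(9−10)(9−4)(9−1) = 7·(−1)·5·8 = −280 ≡ 6, so v_2 = 6^{−1} = 2 (mod 11).
  i = 3 (α = 10): (10−2)(10−9)(10−4)(10−1) = 8·1·6·9 = 432 ≡ 3, so v_3 = 3^{−1} = 4 (mod 11).
  i = 4 (α = 4): (4−2)(4−9)(4−10)(4−1) = 2·(−5)·(−6)·3 = 180 ≡ 4, so v_4 = 4^{−1} = 3 (mod 11).
  i = 5 (α = 1): (1−2)(1−9)(1−10)(1−4) = (−1)·(−8)·(−9)·(−3) = 216 ≡ 7, so v_5 = 7^{−1} = 8 (mod 11).
  v = [5, 2, 4, 3, 8].
Step 2: syndromes of r = [2, 8, 1, 3, 9] (all sums mod 11).
  S_0 = Σ v_i r_i = 5·2 + 2·8 + 4·1 + 3·3 + 8·9 = 111 ≡ 1.
  S_1 = Σ v_i α_i r_i = 5·2·2 + 2·9·8 + 4·10·1 + 3·4·3 + 8·1·9 = 312 ≡ 4.
  α_i^2 mod 11 = [4, 4, 1, 5, 1].
  S_2 = Σ v_i α_i^2 r_i = 5·4·2 + 2·4·8 + 4·1·1 + 3·5·3 + 8·1·9 = 225 ≡ 5.
  S = (1, 4, 5) ≠ 0, so r is not a codeword (an error is present).
Step 3: locate the error. For a single error e at position i, S_ℓ = v_i·e·α_i^ℓ, so α_err = S_1/S_0.
  S_0^{−1} = 1^{−1} = 1 (mod 11), so α_err = 4·1 = 4 ≡ 4 = α_4. Error position i = 4.
  Consistency check: S_2/S_1 = 5·3 = 15 ≡ 4 = α_err ✓ (single-error assumption holds).
Step 4: error magnitude e = S_0/v_4 = S_0·∏_{j≠4}(α_4 − α_j) = 1·4 = 4 ≡ 4 (mod 11).
Step 5: correct position 4: c_4 = r_4 − e = 3 − 4 ≡ 10 (mod 11). Hence c = [2, 8, 1, 10, 9].
  Check: interpolating c through the α_i gives m(x) = 5 + 4·x (degree < 2) with m(α_i) = c_i for every i, so c is indeed a codeword.


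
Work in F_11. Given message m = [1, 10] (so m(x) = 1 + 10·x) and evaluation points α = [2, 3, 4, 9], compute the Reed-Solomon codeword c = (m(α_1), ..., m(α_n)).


c = [10, 9, 8, 3]

Message polynomial: m(x) = 1 + 10·x (mod 11).
For each evaluation point α_i, compute m(α_i) mod 11:
  α_1 = 2: Horner steps 10 → 10, so m(2) = 10.
  α_2 = 3: Horner steps 10 → 9, so m(3) = 9.
  α_3 = 4: Horner steps 10 → 8, so m(4) = 8.
  α_4 = 9: Horner steps 10 → 3, so m(9) = 3.
Codeword c = [10, 9, 8, 3] ∈ F_11^4.


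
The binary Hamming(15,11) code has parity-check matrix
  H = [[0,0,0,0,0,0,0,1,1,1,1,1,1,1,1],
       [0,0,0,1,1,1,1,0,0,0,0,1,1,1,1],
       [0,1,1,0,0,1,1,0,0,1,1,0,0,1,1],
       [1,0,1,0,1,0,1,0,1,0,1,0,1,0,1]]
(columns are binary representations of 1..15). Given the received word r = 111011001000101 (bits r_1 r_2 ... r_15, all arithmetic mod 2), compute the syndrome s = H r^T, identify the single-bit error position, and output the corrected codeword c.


s = (1, 0, 0, 0)^T, error position = 8, corrected codeword c = 111011011000101

Compute s = H r^T mod 2 one row at a time:
  s_1 = 0 + 1 + 0 + 0 + 0 + 1 + 0 + 1 = 3 ≡ 1 (mod 2).
  s_2 = 0 + 1 + 1 + 0 + 0 + 1 + 0 + 1 = 4 ≡ 0 (mod 2).
  s_3 = 1 + 1 + 1 + 0 + 0 + 0 + 0 + 1 = 4 ≡ 0 (mod 2).
  s_4 = 1 + 1 + 1 + 0 + 1 + 0 + 1 + 1 = 6 ≡ 0 (mod 2).
s = (1, 0, 0, 0)^T — this equals column 8 of H (binary 1000), so error is at position 8.
Correct: flip bit 8 of r = 111011001000101 to get c = 111011011000101.


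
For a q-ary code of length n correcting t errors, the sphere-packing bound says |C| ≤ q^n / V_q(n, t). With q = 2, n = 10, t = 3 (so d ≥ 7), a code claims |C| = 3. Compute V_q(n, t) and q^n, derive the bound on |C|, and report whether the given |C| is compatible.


V_q(n, t) = 176, q^n = 1024, Hamming bound = 5, |C| = 3 ≤ bound (satisfied).

Step 1: Compute V_q(n, t) = Σ_{j=0}^3 C(n, j) (q−1)^j.
  j = 0: C(10,0)·(1)^0 = 1·1 = 1.
  j = 1: C(10,1)·(1)^1 = 10·1 = 10.
  j = 2: C(10,2)·(1)^2 = 45·1 = 45.
  j = 3: C(10,3)·(1)^3 = 120·1 = 120.
  V_q(n, t) = 1 + 10 + 45 + 120 = 176.
Step 2: q^n = 2^10 = 1024.
Step 3: Hamming bound ⌊q^n / V_q(n,t)⌋ = ⌊1024/176⌋ = 5.
Step 4: Compare |C| = 3 to 5: satisfied.
The claimed |C| lies below the Hamming bound.


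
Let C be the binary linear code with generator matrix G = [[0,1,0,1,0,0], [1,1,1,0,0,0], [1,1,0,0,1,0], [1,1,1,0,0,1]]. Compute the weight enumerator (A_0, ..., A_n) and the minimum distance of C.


Weight distribution: A_0 = 1, A_1 = 1, A_2 = 2, A_3 = 6, A_4 = 5, A_5 = 1. Minimum distance d = 1.

Enumerate all 2^4 = 16 messages m ∈ F_2^4.
For each, compute codeword c = mG in F_2^6, then tally its weight.
  m = 0000 → c = 000000, weight = 0.
  m = 1000 → c = 010100, weight = 2.
  m = 0100 → c = 111000, weight = 3.
  m = 1100 → c = 101100, weight = 3.
  m = 0010 → c = 110010, weight = 3.
  m = 1010 → c = 100110, weight = 3.
  m = 0110 → c = 001010, weight = 2.
  m = 1110 → c = 011110, weight = 4.
  m = 0001 → c = 111001, weight = 4.
  m = 1001 → c = 101101, weight = 4.
  m = 0101 → c = 000001, weight = 1.
  m = 1101 → c = 010101, weight = 3.
  m = 0011 → c = 001011, weight = 3.
  m = 1011 → c = 011111, weight = 5.
  m = 0111 → c = 110011, weight = 4.
  m = 1111 → c = 100111, weight = 4.
Tally weights:
  weight 0: 1 codewords.
  weight 1: 1 codewords.
  weight 2: 2 codewords.
  weight 3: 6 codewords.
  weight 4: 5 codewords.
  weight 5: 1 codewords.
Minimum distance d = smallest w > 0 with A_w > 0 = 1.
Sanity: Σ A_w = 16 = 2^4 = 16 ✓.
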